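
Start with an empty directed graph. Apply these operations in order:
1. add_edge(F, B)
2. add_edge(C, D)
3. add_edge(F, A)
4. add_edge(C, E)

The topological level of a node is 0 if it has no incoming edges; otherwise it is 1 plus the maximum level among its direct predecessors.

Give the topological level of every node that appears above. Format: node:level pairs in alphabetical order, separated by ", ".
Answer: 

Op 1: add_edge(F, B). Edges now: 1
Op 2: add_edge(C, D). Edges now: 2
Op 3: add_edge(F, A). Edges now: 3
Op 4: add_edge(C, E). Edges now: 4
Compute levels (Kahn BFS):
  sources (in-degree 0): C, F
  process C: level=0
    C->D: in-degree(D)=0, level(D)=1, enqueue
    C->E: in-degree(E)=0, level(E)=1, enqueue
  process F: level=0
    F->A: in-degree(A)=0, level(A)=1, enqueue
    F->B: in-degree(B)=0, level(B)=1, enqueue
  process D: level=1
  process E: level=1
  process A: level=1
  process B: level=1
All levels: A:1, B:1, C:0, D:1, E:1, F:0

Answer: A:1, B:1, C:0, D:1, E:1, F:0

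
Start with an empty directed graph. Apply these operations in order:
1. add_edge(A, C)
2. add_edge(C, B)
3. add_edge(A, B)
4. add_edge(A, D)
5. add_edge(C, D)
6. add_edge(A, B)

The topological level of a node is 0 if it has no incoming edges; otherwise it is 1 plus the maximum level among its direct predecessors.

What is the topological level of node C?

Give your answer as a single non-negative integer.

Op 1: add_edge(A, C). Edges now: 1
Op 2: add_edge(C, B). Edges now: 2
Op 3: add_edge(A, B). Edges now: 3
Op 4: add_edge(A, D). Edges now: 4
Op 5: add_edge(C, D). Edges now: 5
Op 6: add_edge(A, B) (duplicate, no change). Edges now: 5
Compute levels (Kahn BFS):
  sources (in-degree 0): A
  process A: level=0
    A->B: in-degree(B)=1, level(B)>=1
    A->C: in-degree(C)=0, level(C)=1, enqueue
    A->D: in-degree(D)=1, level(D)>=1
  process C: level=1
    C->B: in-degree(B)=0, level(B)=2, enqueue
    C->D: in-degree(D)=0, level(D)=2, enqueue
  process B: level=2
  process D: level=2
All levels: A:0, B:2, C:1, D:2
level(C) = 1

Answer: 1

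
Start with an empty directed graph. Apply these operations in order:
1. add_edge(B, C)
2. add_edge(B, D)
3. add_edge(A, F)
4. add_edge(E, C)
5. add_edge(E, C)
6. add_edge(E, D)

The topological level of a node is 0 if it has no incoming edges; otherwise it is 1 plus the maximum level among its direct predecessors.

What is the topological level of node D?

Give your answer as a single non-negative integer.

Answer: 1

Derivation:
Op 1: add_edge(B, C). Edges now: 1
Op 2: add_edge(B, D). Edges now: 2
Op 3: add_edge(A, F). Edges now: 3
Op 4: add_edge(E, C). Edges now: 4
Op 5: add_edge(E, C) (duplicate, no change). Edges now: 4
Op 6: add_edge(E, D). Edges now: 5
Compute levels (Kahn BFS):
  sources (in-degree 0): A, B, E
  process A: level=0
    A->F: in-degree(F)=0, level(F)=1, enqueue
  process B: level=0
    B->C: in-degree(C)=1, level(C)>=1
    B->D: in-degree(D)=1, level(D)>=1
  process E: level=0
    E->C: in-degree(C)=0, level(C)=1, enqueue
    E->D: in-degree(D)=0, level(D)=1, enqueue
  process F: level=1
  process C: level=1
  process D: level=1
All levels: A:0, B:0, C:1, D:1, E:0, F:1
level(D) = 1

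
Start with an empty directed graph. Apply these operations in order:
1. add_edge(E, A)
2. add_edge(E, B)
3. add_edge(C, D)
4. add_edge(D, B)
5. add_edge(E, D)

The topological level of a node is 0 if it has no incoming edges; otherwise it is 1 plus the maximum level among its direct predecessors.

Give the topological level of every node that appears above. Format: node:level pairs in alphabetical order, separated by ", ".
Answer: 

Answer: A:1, B:2, C:0, D:1, E:0

Derivation:
Op 1: add_edge(E, A). Edges now: 1
Op 2: add_edge(E, B). Edges now: 2
Op 3: add_edge(C, D). Edges now: 3
Op 4: add_edge(D, B). Edges now: 4
Op 5: add_edge(E, D). Edges now: 5
Compute levels (Kahn BFS):
  sources (in-degree 0): C, E
  process C: level=0
    C->D: in-degree(D)=1, level(D)>=1
  process E: level=0
    E->A: in-degree(A)=0, level(A)=1, enqueue
    E->B: in-degree(B)=1, level(B)>=1
    E->D: in-degree(D)=0, level(D)=1, enqueue
  process A: level=1
  process D: level=1
    D->B: in-degree(B)=0, level(B)=2, enqueue
  process B: level=2
All levels: A:1, B:2, C:0, D:1, E:0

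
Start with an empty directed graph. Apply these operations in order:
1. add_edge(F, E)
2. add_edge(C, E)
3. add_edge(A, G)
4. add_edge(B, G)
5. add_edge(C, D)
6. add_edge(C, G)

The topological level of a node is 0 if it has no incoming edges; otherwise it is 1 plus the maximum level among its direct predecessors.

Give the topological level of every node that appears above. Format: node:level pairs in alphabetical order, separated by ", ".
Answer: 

Op 1: add_edge(F, E). Edges now: 1
Op 2: add_edge(C, E). Edges now: 2
Op 3: add_edge(A, G). Edges now: 3
Op 4: add_edge(B, G). Edges now: 4
Op 5: add_edge(C, D). Edges now: 5
Op 6: add_edge(C, G). Edges now: 6
Compute levels (Kahn BFS):
  sources (in-degree 0): A, B, C, F
  process A: level=0
    A->G: in-degree(G)=2, level(G)>=1
  process B: level=0
    B->G: in-degree(G)=1, level(G)>=1
  process C: level=0
    C->D: in-degree(D)=0, level(D)=1, enqueue
    C->E: in-degree(E)=1, level(E)>=1
    C->G: in-degree(G)=0, level(G)=1, enqueue
  process F: level=0
    F->E: in-degree(E)=0, level(E)=1, enqueue
  process D: level=1
  process G: level=1
  process E: level=1
All levels: A:0, B:0, C:0, D:1, E:1, F:0, G:1

Answer: A:0, B:0, C:0, D:1, E:1, F:0, G:1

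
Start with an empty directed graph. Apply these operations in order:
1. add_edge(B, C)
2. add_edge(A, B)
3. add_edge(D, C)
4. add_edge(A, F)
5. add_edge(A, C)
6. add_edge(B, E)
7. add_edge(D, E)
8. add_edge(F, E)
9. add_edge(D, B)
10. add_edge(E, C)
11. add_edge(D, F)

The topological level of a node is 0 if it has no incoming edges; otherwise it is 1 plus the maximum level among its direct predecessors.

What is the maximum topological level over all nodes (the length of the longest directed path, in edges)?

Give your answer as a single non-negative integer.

Op 1: add_edge(B, C). Edges now: 1
Op 2: add_edge(A, B). Edges now: 2
Op 3: add_edge(D, C). Edges now: 3
Op 4: add_edge(A, F). Edges now: 4
Op 5: add_edge(A, C). Edges now: 5
Op 6: add_edge(B, E). Edges now: 6
Op 7: add_edge(D, E). Edges now: 7
Op 8: add_edge(F, E). Edges now: 8
Op 9: add_edge(D, B). Edges now: 9
Op 10: add_edge(E, C). Edges now: 10
Op 11: add_edge(D, F). Edges now: 11
Compute levels (Kahn BFS):
  sources (in-degree 0): A, D
  process A: level=0
    A->B: in-degree(B)=1, level(B)>=1
    A->C: in-degree(C)=3, level(C)>=1
    A->F: in-degree(F)=1, level(F)>=1
  process D: level=0
    D->B: in-degree(B)=0, level(B)=1, enqueue
    D->C: in-degree(C)=2, level(C)>=1
    D->E: in-degree(E)=2, level(E)>=1
    D->F: in-degree(F)=0, level(F)=1, enqueue
  process B: level=1
    B->C: in-degree(C)=1, level(C)>=2
    B->E: in-degree(E)=1, level(E)>=2
  process F: level=1
    F->E: in-degree(E)=0, level(E)=2, enqueue
  process E: level=2
    E->C: in-degree(C)=0, level(C)=3, enqueue
  process C: level=3
All levels: A:0, B:1, C:3, D:0, E:2, F:1
max level = 3

Answer: 3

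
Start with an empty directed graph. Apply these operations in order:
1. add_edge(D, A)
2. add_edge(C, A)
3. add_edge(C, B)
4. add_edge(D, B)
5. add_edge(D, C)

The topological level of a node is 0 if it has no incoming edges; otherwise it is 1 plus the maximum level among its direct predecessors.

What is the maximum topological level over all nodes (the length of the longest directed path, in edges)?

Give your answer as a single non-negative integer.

Op 1: add_edge(D, A). Edges now: 1
Op 2: add_edge(C, A). Edges now: 2
Op 3: add_edge(C, B). Edges now: 3
Op 4: add_edge(D, B). Edges now: 4
Op 5: add_edge(D, C). Edges now: 5
Compute levels (Kahn BFS):
  sources (in-degree 0): D
  process D: level=0
    D->A: in-degree(A)=1, level(A)>=1
    D->B: in-degree(B)=1, level(B)>=1
    D->C: in-degree(C)=0, level(C)=1, enqueue
  process C: level=1
    C->A: in-degree(A)=0, level(A)=2, enqueue
    C->B: in-degree(B)=0, level(B)=2, enqueue
  process A: level=2
  process B: level=2
All levels: A:2, B:2, C:1, D:0
max level = 2

Answer: 2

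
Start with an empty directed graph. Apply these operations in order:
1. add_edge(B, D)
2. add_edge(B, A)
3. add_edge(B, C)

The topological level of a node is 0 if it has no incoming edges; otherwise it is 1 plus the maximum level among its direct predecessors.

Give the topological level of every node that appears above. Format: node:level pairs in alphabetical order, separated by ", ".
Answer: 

Answer: A:1, B:0, C:1, D:1

Derivation:
Op 1: add_edge(B, D). Edges now: 1
Op 2: add_edge(B, A). Edges now: 2
Op 3: add_edge(B, C). Edges now: 3
Compute levels (Kahn BFS):
  sources (in-degree 0): B
  process B: level=0
    B->A: in-degree(A)=0, level(A)=1, enqueue
    B->C: in-degree(C)=0, level(C)=1, enqueue
    B->D: in-degree(D)=0, level(D)=1, enqueue
  process A: level=1
  process C: level=1
  process D: level=1
All levels: A:1, B:0, C:1, D:1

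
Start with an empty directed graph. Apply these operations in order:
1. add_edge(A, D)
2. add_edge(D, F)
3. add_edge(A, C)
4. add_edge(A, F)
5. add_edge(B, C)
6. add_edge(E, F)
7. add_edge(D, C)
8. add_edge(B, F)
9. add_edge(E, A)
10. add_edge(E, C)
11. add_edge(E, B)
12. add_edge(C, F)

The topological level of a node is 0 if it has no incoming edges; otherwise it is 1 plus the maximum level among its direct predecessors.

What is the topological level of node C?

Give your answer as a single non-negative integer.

Op 1: add_edge(A, D). Edges now: 1
Op 2: add_edge(D, F). Edges now: 2
Op 3: add_edge(A, C). Edges now: 3
Op 4: add_edge(A, F). Edges now: 4
Op 5: add_edge(B, C). Edges now: 5
Op 6: add_edge(E, F). Edges now: 6
Op 7: add_edge(D, C). Edges now: 7
Op 8: add_edge(B, F). Edges now: 8
Op 9: add_edge(E, A). Edges now: 9
Op 10: add_edge(E, C). Edges now: 10
Op 11: add_edge(E, B). Edges now: 11
Op 12: add_edge(C, F). Edges now: 12
Compute levels (Kahn BFS):
  sources (in-degree 0): E
  process E: level=0
    E->A: in-degree(A)=0, level(A)=1, enqueue
    E->B: in-degree(B)=0, level(B)=1, enqueue
    E->C: in-degree(C)=3, level(C)>=1
    E->F: in-degree(F)=4, level(F)>=1
  process A: level=1
    A->C: in-degree(C)=2, level(C)>=2
    A->D: in-degree(D)=0, level(D)=2, enqueue
    A->F: in-degree(F)=3, level(F)>=2
  process B: level=1
    B->C: in-degree(C)=1, level(C)>=2
    B->F: in-degree(F)=2, level(F)>=2
  process D: level=2
    D->C: in-degree(C)=0, level(C)=3, enqueue
    D->F: in-degree(F)=1, level(F)>=3
  process C: level=3
    C->F: in-degree(F)=0, level(F)=4, enqueue
  process F: level=4
All levels: A:1, B:1, C:3, D:2, E:0, F:4
level(C) = 3

Answer: 3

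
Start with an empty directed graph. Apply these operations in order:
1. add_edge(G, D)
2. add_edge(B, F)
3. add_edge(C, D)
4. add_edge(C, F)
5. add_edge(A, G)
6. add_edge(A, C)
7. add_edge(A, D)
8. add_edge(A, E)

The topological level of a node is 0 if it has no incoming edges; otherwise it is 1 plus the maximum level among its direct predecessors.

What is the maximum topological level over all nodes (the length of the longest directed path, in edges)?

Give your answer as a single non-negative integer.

Op 1: add_edge(G, D). Edges now: 1
Op 2: add_edge(B, F). Edges now: 2
Op 3: add_edge(C, D). Edges now: 3
Op 4: add_edge(C, F). Edges now: 4
Op 5: add_edge(A, G). Edges now: 5
Op 6: add_edge(A, C). Edges now: 6
Op 7: add_edge(A, D). Edges now: 7
Op 8: add_edge(A, E). Edges now: 8
Compute levels (Kahn BFS):
  sources (in-degree 0): A, B
  process A: level=0
    A->C: in-degree(C)=0, level(C)=1, enqueue
    A->D: in-degree(D)=2, level(D)>=1
    A->E: in-degree(E)=0, level(E)=1, enqueue
    A->G: in-degree(G)=0, level(G)=1, enqueue
  process B: level=0
    B->F: in-degree(F)=1, level(F)>=1
  process C: level=1
    C->D: in-degree(D)=1, level(D)>=2
    C->F: in-degree(F)=0, level(F)=2, enqueue
  process E: level=1
  process G: level=1
    G->D: in-degree(D)=0, level(D)=2, enqueue
  process F: level=2
  process D: level=2
All levels: A:0, B:0, C:1, D:2, E:1, F:2, G:1
max level = 2

Answer: 2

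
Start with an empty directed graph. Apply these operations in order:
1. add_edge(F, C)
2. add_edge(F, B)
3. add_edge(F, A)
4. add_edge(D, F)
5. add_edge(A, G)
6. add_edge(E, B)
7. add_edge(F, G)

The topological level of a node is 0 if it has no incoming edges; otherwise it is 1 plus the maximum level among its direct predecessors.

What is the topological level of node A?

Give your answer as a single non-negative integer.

Op 1: add_edge(F, C). Edges now: 1
Op 2: add_edge(F, B). Edges now: 2
Op 3: add_edge(F, A). Edges now: 3
Op 4: add_edge(D, F). Edges now: 4
Op 5: add_edge(A, G). Edges now: 5
Op 6: add_edge(E, B). Edges now: 6
Op 7: add_edge(F, G). Edges now: 7
Compute levels (Kahn BFS):
  sources (in-degree 0): D, E
  process D: level=0
    D->F: in-degree(F)=0, level(F)=1, enqueue
  process E: level=0
    E->B: in-degree(B)=1, level(B)>=1
  process F: level=1
    F->A: in-degree(A)=0, level(A)=2, enqueue
    F->B: in-degree(B)=0, level(B)=2, enqueue
    F->C: in-degree(C)=0, level(C)=2, enqueue
    F->G: in-degree(G)=1, level(G)>=2
  process A: level=2
    A->G: in-degree(G)=0, level(G)=3, enqueue
  process B: level=2
  process C: level=2
  process G: level=3
All levels: A:2, B:2, C:2, D:0, E:0, F:1, G:3
level(A) = 2

Answer: 2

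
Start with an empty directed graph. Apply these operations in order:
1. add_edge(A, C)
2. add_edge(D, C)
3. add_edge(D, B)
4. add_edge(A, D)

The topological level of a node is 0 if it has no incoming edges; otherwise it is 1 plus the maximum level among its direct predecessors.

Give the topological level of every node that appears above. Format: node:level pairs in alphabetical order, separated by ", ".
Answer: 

Answer: A:0, B:2, C:2, D:1

Derivation:
Op 1: add_edge(A, C). Edges now: 1
Op 2: add_edge(D, C). Edges now: 2
Op 3: add_edge(D, B). Edges now: 3
Op 4: add_edge(A, D). Edges now: 4
Compute levels (Kahn BFS):
  sources (in-degree 0): A
  process A: level=0
    A->C: in-degree(C)=1, level(C)>=1
    A->D: in-degree(D)=0, level(D)=1, enqueue
  process D: level=1
    D->B: in-degree(B)=0, level(B)=2, enqueue
    D->C: in-degree(C)=0, level(C)=2, enqueue
  process B: level=2
  process C: level=2
All levels: A:0, B:2, C:2, D:1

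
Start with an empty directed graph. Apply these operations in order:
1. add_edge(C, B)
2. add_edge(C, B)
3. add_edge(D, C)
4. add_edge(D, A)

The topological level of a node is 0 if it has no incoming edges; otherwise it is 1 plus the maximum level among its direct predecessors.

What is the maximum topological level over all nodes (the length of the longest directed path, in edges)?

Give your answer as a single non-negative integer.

Answer: 2

Derivation:
Op 1: add_edge(C, B). Edges now: 1
Op 2: add_edge(C, B) (duplicate, no change). Edges now: 1
Op 3: add_edge(D, C). Edges now: 2
Op 4: add_edge(D, A). Edges now: 3
Compute levels (Kahn BFS):
  sources (in-degree 0): D
  process D: level=0
    D->A: in-degree(A)=0, level(A)=1, enqueue
    D->C: in-degree(C)=0, level(C)=1, enqueue
  process A: level=1
  process C: level=1
    C->B: in-degree(B)=0, level(B)=2, enqueue
  process B: level=2
All levels: A:1, B:2, C:1, D:0
max level = 2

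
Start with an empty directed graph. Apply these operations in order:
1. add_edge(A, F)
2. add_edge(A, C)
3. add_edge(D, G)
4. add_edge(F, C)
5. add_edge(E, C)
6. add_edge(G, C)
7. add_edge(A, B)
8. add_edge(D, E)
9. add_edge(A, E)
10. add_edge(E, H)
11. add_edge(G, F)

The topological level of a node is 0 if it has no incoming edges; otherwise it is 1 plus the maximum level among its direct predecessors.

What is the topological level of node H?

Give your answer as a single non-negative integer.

Answer: 2

Derivation:
Op 1: add_edge(A, F). Edges now: 1
Op 2: add_edge(A, C). Edges now: 2
Op 3: add_edge(D, G). Edges now: 3
Op 4: add_edge(F, C). Edges now: 4
Op 5: add_edge(E, C). Edges now: 5
Op 6: add_edge(G, C). Edges now: 6
Op 7: add_edge(A, B). Edges now: 7
Op 8: add_edge(D, E). Edges now: 8
Op 9: add_edge(A, E). Edges now: 9
Op 10: add_edge(E, H). Edges now: 10
Op 11: add_edge(G, F). Edges now: 11
Compute levels (Kahn BFS):
  sources (in-degree 0): A, D
  process A: level=0
    A->B: in-degree(B)=0, level(B)=1, enqueue
    A->C: in-degree(C)=3, level(C)>=1
    A->E: in-degree(E)=1, level(E)>=1
    A->F: in-degree(F)=1, level(F)>=1
  process D: level=0
    D->E: in-degree(E)=0, level(E)=1, enqueue
    D->G: in-degree(G)=0, level(G)=1, enqueue
  process B: level=1
  process E: level=1
    E->C: in-degree(C)=2, level(C)>=2
    E->H: in-degree(H)=0, level(H)=2, enqueue
  process G: level=1
    G->C: in-degree(C)=1, level(C)>=2
    G->F: in-degree(F)=0, level(F)=2, enqueue
  process H: level=2
  process F: level=2
    F->C: in-degree(C)=0, level(C)=3, enqueue
  process C: level=3
All levels: A:0, B:1, C:3, D:0, E:1, F:2, G:1, H:2
level(H) = 2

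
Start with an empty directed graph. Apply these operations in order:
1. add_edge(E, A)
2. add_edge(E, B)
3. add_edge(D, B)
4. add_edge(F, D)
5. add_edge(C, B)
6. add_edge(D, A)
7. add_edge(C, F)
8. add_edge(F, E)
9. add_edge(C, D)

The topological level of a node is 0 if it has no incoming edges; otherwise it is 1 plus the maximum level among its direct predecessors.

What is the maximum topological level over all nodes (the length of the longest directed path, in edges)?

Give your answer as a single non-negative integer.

Op 1: add_edge(E, A). Edges now: 1
Op 2: add_edge(E, B). Edges now: 2
Op 3: add_edge(D, B). Edges now: 3
Op 4: add_edge(F, D). Edges now: 4
Op 5: add_edge(C, B). Edges now: 5
Op 6: add_edge(D, A). Edges now: 6
Op 7: add_edge(C, F). Edges now: 7
Op 8: add_edge(F, E). Edges now: 8
Op 9: add_edge(C, D). Edges now: 9
Compute levels (Kahn BFS):
  sources (in-degree 0): C
  process C: level=0
    C->B: in-degree(B)=2, level(B)>=1
    C->D: in-degree(D)=1, level(D)>=1
    C->F: in-degree(F)=0, level(F)=1, enqueue
  process F: level=1
    F->D: in-degree(D)=0, level(D)=2, enqueue
    F->E: in-degree(E)=0, level(E)=2, enqueue
  process D: level=2
    D->A: in-degree(A)=1, level(A)>=3
    D->B: in-degree(B)=1, level(B)>=3
  process E: level=2
    E->A: in-degree(A)=0, level(A)=3, enqueue
    E->B: in-degree(B)=0, level(B)=3, enqueue
  process A: level=3
  process B: level=3
All levels: A:3, B:3, C:0, D:2, E:2, F:1
max level = 3

Answer: 3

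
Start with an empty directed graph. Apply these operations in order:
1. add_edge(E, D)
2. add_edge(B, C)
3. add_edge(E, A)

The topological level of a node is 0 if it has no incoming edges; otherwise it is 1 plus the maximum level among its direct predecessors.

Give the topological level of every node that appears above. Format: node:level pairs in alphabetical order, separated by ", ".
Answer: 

Op 1: add_edge(E, D). Edges now: 1
Op 2: add_edge(B, C). Edges now: 2
Op 3: add_edge(E, A). Edges now: 3
Compute levels (Kahn BFS):
  sources (in-degree 0): B, E
  process B: level=0
    B->C: in-degree(C)=0, level(C)=1, enqueue
  process E: level=0
    E->A: in-degree(A)=0, level(A)=1, enqueue
    E->D: in-degree(D)=0, level(D)=1, enqueue
  process C: level=1
  process A: level=1
  process D: level=1
All levels: A:1, B:0, C:1, D:1, E:0

Answer: A:1, B:0, C:1, D:1, E:0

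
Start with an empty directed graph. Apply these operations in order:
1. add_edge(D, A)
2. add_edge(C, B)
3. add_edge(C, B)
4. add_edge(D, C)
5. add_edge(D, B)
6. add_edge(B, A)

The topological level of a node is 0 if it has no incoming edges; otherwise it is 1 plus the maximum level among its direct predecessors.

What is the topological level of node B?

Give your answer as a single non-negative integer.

Op 1: add_edge(D, A). Edges now: 1
Op 2: add_edge(C, B). Edges now: 2
Op 3: add_edge(C, B) (duplicate, no change). Edges now: 2
Op 4: add_edge(D, C). Edges now: 3
Op 5: add_edge(D, B). Edges now: 4
Op 6: add_edge(B, A). Edges now: 5
Compute levels (Kahn BFS):
  sources (in-degree 0): D
  process D: level=0
    D->A: in-degree(A)=1, level(A)>=1
    D->B: in-degree(B)=1, level(B)>=1
    D->C: in-degree(C)=0, level(C)=1, enqueue
  process C: level=1
    C->B: in-degree(B)=0, level(B)=2, enqueue
  process B: level=2
    B->A: in-degree(A)=0, level(A)=3, enqueue
  process A: level=3
All levels: A:3, B:2, C:1, D:0
level(B) = 2

Answer: 2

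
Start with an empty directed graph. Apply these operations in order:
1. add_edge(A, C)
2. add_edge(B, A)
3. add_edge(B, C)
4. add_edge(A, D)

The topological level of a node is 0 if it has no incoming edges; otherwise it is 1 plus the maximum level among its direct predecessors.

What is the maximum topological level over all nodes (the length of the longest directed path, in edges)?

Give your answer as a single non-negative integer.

Op 1: add_edge(A, C). Edges now: 1
Op 2: add_edge(B, A). Edges now: 2
Op 3: add_edge(B, C). Edges now: 3
Op 4: add_edge(A, D). Edges now: 4
Compute levels (Kahn BFS):
  sources (in-degree 0): B
  process B: level=0
    B->A: in-degree(A)=0, level(A)=1, enqueue
    B->C: in-degree(C)=1, level(C)>=1
  process A: level=1
    A->C: in-degree(C)=0, level(C)=2, enqueue
    A->D: in-degree(D)=0, level(D)=2, enqueue
  process C: level=2
  process D: level=2
All levels: A:1, B:0, C:2, D:2
max level = 2

Answer: 2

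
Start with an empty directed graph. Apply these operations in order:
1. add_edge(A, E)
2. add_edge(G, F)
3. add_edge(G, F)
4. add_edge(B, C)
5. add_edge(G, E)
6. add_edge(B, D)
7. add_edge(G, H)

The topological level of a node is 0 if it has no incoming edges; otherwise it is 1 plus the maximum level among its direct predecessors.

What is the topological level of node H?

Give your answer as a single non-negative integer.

Answer: 1

Derivation:
Op 1: add_edge(A, E). Edges now: 1
Op 2: add_edge(G, F). Edges now: 2
Op 3: add_edge(G, F) (duplicate, no change). Edges now: 2
Op 4: add_edge(B, C). Edges now: 3
Op 5: add_edge(G, E). Edges now: 4
Op 6: add_edge(B, D). Edges now: 5
Op 7: add_edge(G, H). Edges now: 6
Compute levels (Kahn BFS):
  sources (in-degree 0): A, B, G
  process A: level=0
    A->E: in-degree(E)=1, level(E)>=1
  process B: level=0
    B->C: in-degree(C)=0, level(C)=1, enqueue
    B->D: in-degree(D)=0, level(D)=1, enqueue
  process G: level=0
    G->E: in-degree(E)=0, level(E)=1, enqueue
    G->F: in-degree(F)=0, level(F)=1, enqueue
    G->H: in-degree(H)=0, level(H)=1, enqueue
  process C: level=1
  process D: level=1
  process E: level=1
  process F: level=1
  process H: level=1
All levels: A:0, B:0, C:1, D:1, E:1, F:1, G:0, H:1
level(H) = 1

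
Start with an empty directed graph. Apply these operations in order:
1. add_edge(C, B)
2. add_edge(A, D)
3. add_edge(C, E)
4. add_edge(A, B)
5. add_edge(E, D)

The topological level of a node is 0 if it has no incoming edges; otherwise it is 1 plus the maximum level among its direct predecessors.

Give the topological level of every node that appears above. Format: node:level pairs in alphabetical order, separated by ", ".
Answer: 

Answer: A:0, B:1, C:0, D:2, E:1

Derivation:
Op 1: add_edge(C, B). Edges now: 1
Op 2: add_edge(A, D). Edges now: 2
Op 3: add_edge(C, E). Edges now: 3
Op 4: add_edge(A, B). Edges now: 4
Op 5: add_edge(E, D). Edges now: 5
Compute levels (Kahn BFS):
  sources (in-degree 0): A, C
  process A: level=0
    A->B: in-degree(B)=1, level(B)>=1
    A->D: in-degree(D)=1, level(D)>=1
  process C: level=0
    C->B: in-degree(B)=0, level(B)=1, enqueue
    C->E: in-degree(E)=0, level(E)=1, enqueue
  process B: level=1
  process E: level=1
    E->D: in-degree(D)=0, level(D)=2, enqueue
  process D: level=2
All levels: A:0, B:1, C:0, D:2, E:1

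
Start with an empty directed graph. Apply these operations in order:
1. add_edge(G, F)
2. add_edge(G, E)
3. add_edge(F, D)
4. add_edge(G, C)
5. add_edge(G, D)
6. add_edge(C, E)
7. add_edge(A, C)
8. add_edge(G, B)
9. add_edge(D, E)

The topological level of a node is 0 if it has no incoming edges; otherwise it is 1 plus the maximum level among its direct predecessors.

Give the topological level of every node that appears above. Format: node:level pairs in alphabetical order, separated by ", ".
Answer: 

Answer: A:0, B:1, C:1, D:2, E:3, F:1, G:0

Derivation:
Op 1: add_edge(G, F). Edges now: 1
Op 2: add_edge(G, E). Edges now: 2
Op 3: add_edge(F, D). Edges now: 3
Op 4: add_edge(G, C). Edges now: 4
Op 5: add_edge(G, D). Edges now: 5
Op 6: add_edge(C, E). Edges now: 6
Op 7: add_edge(A, C). Edges now: 7
Op 8: add_edge(G, B). Edges now: 8
Op 9: add_edge(D, E). Edges now: 9
Compute levels (Kahn BFS):
  sources (in-degree 0): A, G
  process A: level=0
    A->C: in-degree(C)=1, level(C)>=1
  process G: level=0
    G->B: in-degree(B)=0, level(B)=1, enqueue
    G->C: in-degree(C)=0, level(C)=1, enqueue
    G->D: in-degree(D)=1, level(D)>=1
    G->E: in-degree(E)=2, level(E)>=1
    G->F: in-degree(F)=0, level(F)=1, enqueue
  process B: level=1
  process C: level=1
    C->E: in-degree(E)=1, level(E)>=2
  process F: level=1
    F->D: in-degree(D)=0, level(D)=2, enqueue
  process D: level=2
    D->E: in-degree(E)=0, level(E)=3, enqueue
  process E: level=3
All levels: A:0, B:1, C:1, D:2, E:3, F:1, G:0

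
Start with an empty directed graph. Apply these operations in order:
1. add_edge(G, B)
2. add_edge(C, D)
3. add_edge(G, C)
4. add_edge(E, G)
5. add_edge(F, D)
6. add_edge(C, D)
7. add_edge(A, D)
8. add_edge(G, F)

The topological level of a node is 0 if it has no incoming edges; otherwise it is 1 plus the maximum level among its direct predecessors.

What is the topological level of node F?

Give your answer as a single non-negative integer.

Op 1: add_edge(G, B). Edges now: 1
Op 2: add_edge(C, D). Edges now: 2
Op 3: add_edge(G, C). Edges now: 3
Op 4: add_edge(E, G). Edges now: 4
Op 5: add_edge(F, D). Edges now: 5
Op 6: add_edge(C, D) (duplicate, no change). Edges now: 5
Op 7: add_edge(A, D). Edges now: 6
Op 8: add_edge(G, F). Edges now: 7
Compute levels (Kahn BFS):
  sources (in-degree 0): A, E
  process A: level=0
    A->D: in-degree(D)=2, level(D)>=1
  process E: level=0
    E->G: in-degree(G)=0, level(G)=1, enqueue
  process G: level=1
    G->B: in-degree(B)=0, level(B)=2, enqueue
    G->C: in-degree(C)=0, level(C)=2, enqueue
    G->F: in-degree(F)=0, level(F)=2, enqueue
  process B: level=2
  process C: level=2
    C->D: in-degree(D)=1, level(D)>=3
  process F: level=2
    F->D: in-degree(D)=0, level(D)=3, enqueue
  process D: level=3
All levels: A:0, B:2, C:2, D:3, E:0, F:2, G:1
level(F) = 2

Answer: 2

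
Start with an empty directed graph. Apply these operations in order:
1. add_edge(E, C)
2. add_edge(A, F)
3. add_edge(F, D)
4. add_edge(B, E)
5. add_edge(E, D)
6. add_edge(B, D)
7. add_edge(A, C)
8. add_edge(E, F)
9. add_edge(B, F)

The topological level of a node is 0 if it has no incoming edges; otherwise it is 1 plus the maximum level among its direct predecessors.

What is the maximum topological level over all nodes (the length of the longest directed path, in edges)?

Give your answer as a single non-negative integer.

Answer: 3

Derivation:
Op 1: add_edge(E, C). Edges now: 1
Op 2: add_edge(A, F). Edges now: 2
Op 3: add_edge(F, D). Edges now: 3
Op 4: add_edge(B, E). Edges now: 4
Op 5: add_edge(E, D). Edges now: 5
Op 6: add_edge(B, D). Edges now: 6
Op 7: add_edge(A, C). Edges now: 7
Op 8: add_edge(E, F). Edges now: 8
Op 9: add_edge(B, F). Edges now: 9
Compute levels (Kahn BFS):
  sources (in-degree 0): A, B
  process A: level=0
    A->C: in-degree(C)=1, level(C)>=1
    A->F: in-degree(F)=2, level(F)>=1
  process B: level=0
    B->D: in-degree(D)=2, level(D)>=1
    B->E: in-degree(E)=0, level(E)=1, enqueue
    B->F: in-degree(F)=1, level(F)>=1
  process E: level=1
    E->C: in-degree(C)=0, level(C)=2, enqueue
    E->D: in-degree(D)=1, level(D)>=2
    E->F: in-degree(F)=0, level(F)=2, enqueue
  process C: level=2
  process F: level=2
    F->D: in-degree(D)=0, level(D)=3, enqueue
  process D: level=3
All levels: A:0, B:0, C:2, D:3, E:1, F:2
max level = 3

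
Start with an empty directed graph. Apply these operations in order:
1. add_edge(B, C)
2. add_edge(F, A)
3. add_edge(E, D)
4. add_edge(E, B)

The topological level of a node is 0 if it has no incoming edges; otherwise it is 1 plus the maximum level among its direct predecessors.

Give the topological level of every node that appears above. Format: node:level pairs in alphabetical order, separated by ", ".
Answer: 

Answer: A:1, B:1, C:2, D:1, E:0, F:0

Derivation:
Op 1: add_edge(B, C). Edges now: 1
Op 2: add_edge(F, A). Edges now: 2
Op 3: add_edge(E, D). Edges now: 3
Op 4: add_edge(E, B). Edges now: 4
Compute levels (Kahn BFS):
  sources (in-degree 0): E, F
  process E: level=0
    E->B: in-degree(B)=0, level(B)=1, enqueue
    E->D: in-degree(D)=0, level(D)=1, enqueue
  process F: level=0
    F->A: in-degree(A)=0, level(A)=1, enqueue
  process B: level=1
    B->C: in-degree(C)=0, level(C)=2, enqueue
  process D: level=1
  process A: level=1
  process C: level=2
All levels: A:1, B:1, C:2, D:1, E:0, F:0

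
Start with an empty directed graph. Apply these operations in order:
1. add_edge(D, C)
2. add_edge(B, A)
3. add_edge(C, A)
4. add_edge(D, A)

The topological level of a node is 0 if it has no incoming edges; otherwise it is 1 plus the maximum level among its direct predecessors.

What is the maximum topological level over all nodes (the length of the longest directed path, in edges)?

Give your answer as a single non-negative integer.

Op 1: add_edge(D, C). Edges now: 1
Op 2: add_edge(B, A). Edges now: 2
Op 3: add_edge(C, A). Edges now: 3
Op 4: add_edge(D, A). Edges now: 4
Compute levels (Kahn BFS):
  sources (in-degree 0): B, D
  process B: level=0
    B->A: in-degree(A)=2, level(A)>=1
  process D: level=0
    D->A: in-degree(A)=1, level(A)>=1
    D->C: in-degree(C)=0, level(C)=1, enqueue
  process C: level=1
    C->A: in-degree(A)=0, level(A)=2, enqueue
  process A: level=2
All levels: A:2, B:0, C:1, D:0
max level = 2

Answer: 2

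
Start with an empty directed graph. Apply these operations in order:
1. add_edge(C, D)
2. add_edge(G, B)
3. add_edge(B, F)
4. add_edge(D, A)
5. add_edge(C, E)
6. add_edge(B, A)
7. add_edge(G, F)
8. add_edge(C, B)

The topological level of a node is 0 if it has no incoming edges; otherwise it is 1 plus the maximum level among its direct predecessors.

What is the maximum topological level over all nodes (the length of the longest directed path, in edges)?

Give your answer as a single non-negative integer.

Answer: 2

Derivation:
Op 1: add_edge(C, D). Edges now: 1
Op 2: add_edge(G, B). Edges now: 2
Op 3: add_edge(B, F). Edges now: 3
Op 4: add_edge(D, A). Edges now: 4
Op 5: add_edge(C, E). Edges now: 5
Op 6: add_edge(B, A). Edges now: 6
Op 7: add_edge(G, F). Edges now: 7
Op 8: add_edge(C, B). Edges now: 8
Compute levels (Kahn BFS):
  sources (in-degree 0): C, G
  process C: level=0
    C->B: in-degree(B)=1, level(B)>=1
    C->D: in-degree(D)=0, level(D)=1, enqueue
    C->E: in-degree(E)=0, level(E)=1, enqueue
  process G: level=0
    G->B: in-degree(B)=0, level(B)=1, enqueue
    G->F: in-degree(F)=1, level(F)>=1
  process D: level=1
    D->A: in-degree(A)=1, level(A)>=2
  process E: level=1
  process B: level=1
    B->A: in-degree(A)=0, level(A)=2, enqueue
    B->F: in-degree(F)=0, level(F)=2, enqueue
  process A: level=2
  process F: level=2
All levels: A:2, B:1, C:0, D:1, E:1, F:2, G:0
max level = 2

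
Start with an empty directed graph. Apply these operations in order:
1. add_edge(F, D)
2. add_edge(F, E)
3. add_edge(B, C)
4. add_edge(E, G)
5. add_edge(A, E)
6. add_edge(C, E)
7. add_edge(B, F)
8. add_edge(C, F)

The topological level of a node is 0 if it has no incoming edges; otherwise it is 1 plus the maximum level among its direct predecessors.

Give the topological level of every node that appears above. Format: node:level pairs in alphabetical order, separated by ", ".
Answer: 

Answer: A:0, B:0, C:1, D:3, E:3, F:2, G:4

Derivation:
Op 1: add_edge(F, D). Edges now: 1
Op 2: add_edge(F, E). Edges now: 2
Op 3: add_edge(B, C). Edges now: 3
Op 4: add_edge(E, G). Edges now: 4
Op 5: add_edge(A, E). Edges now: 5
Op 6: add_edge(C, E). Edges now: 6
Op 7: add_edge(B, F). Edges now: 7
Op 8: add_edge(C, F). Edges now: 8
Compute levels (Kahn BFS):
  sources (in-degree 0): A, B
  process A: level=0
    A->E: in-degree(E)=2, level(E)>=1
  process B: level=0
    B->C: in-degree(C)=0, level(C)=1, enqueue
    B->F: in-degree(F)=1, level(F)>=1
  process C: level=1
    C->E: in-degree(E)=1, level(E)>=2
    C->F: in-degree(F)=0, level(F)=2, enqueue
  process F: level=2
    F->D: in-degree(D)=0, level(D)=3, enqueue
    F->E: in-degree(E)=0, level(E)=3, enqueue
  process D: level=3
  process E: level=3
    E->G: in-degree(G)=0, level(G)=4, enqueue
  process G: level=4
All levels: A:0, B:0, C:1, D:3, E:3, F:2, G:4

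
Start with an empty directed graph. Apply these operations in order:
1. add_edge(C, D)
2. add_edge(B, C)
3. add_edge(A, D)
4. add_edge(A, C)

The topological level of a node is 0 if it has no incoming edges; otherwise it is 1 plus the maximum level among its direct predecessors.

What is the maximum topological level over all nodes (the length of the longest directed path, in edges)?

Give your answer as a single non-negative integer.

Answer: 2

Derivation:
Op 1: add_edge(C, D). Edges now: 1
Op 2: add_edge(B, C). Edges now: 2
Op 3: add_edge(A, D). Edges now: 3
Op 4: add_edge(A, C). Edges now: 4
Compute levels (Kahn BFS):
  sources (in-degree 0): A, B
  process A: level=0
    A->C: in-degree(C)=1, level(C)>=1
    A->D: in-degree(D)=1, level(D)>=1
  process B: level=0
    B->C: in-degree(C)=0, level(C)=1, enqueue
  process C: level=1
    C->D: in-degree(D)=0, level(D)=2, enqueue
  process D: level=2
All levels: A:0, B:0, C:1, D:2
max level = 2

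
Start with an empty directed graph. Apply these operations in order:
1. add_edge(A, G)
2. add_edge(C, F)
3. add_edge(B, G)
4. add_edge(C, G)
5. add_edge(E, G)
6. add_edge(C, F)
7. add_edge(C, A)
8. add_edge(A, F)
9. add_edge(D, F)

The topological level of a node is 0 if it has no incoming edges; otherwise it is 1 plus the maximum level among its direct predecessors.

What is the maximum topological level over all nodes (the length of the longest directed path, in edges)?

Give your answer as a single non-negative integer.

Answer: 2

Derivation:
Op 1: add_edge(A, G). Edges now: 1
Op 2: add_edge(C, F). Edges now: 2
Op 3: add_edge(B, G). Edges now: 3
Op 4: add_edge(C, G). Edges now: 4
Op 5: add_edge(E, G). Edges now: 5
Op 6: add_edge(C, F) (duplicate, no change). Edges now: 5
Op 7: add_edge(C, A). Edges now: 6
Op 8: add_edge(A, F). Edges now: 7
Op 9: add_edge(D, F). Edges now: 8
Compute levels (Kahn BFS):
  sources (in-degree 0): B, C, D, E
  process B: level=0
    B->G: in-degree(G)=3, level(G)>=1
  process C: level=0
    C->A: in-degree(A)=0, level(A)=1, enqueue
    C->F: in-degree(F)=2, level(F)>=1
    C->G: in-degree(G)=2, level(G)>=1
  process D: level=0
    D->F: in-degree(F)=1, level(F)>=1
  process E: level=0
    E->G: in-degree(G)=1, level(G)>=1
  process A: level=1
    A->F: in-degree(F)=0, level(F)=2, enqueue
    A->G: in-degree(G)=0, level(G)=2, enqueue
  process F: level=2
  process G: level=2
All levels: A:1, B:0, C:0, D:0, E:0, F:2, G:2
max level = 2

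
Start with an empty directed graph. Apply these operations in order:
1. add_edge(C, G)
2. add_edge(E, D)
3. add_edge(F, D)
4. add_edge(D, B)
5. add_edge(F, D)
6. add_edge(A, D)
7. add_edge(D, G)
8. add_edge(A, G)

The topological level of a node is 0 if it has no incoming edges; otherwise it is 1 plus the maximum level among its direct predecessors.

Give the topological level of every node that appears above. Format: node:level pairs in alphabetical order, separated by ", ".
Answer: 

Op 1: add_edge(C, G). Edges now: 1
Op 2: add_edge(E, D). Edges now: 2
Op 3: add_edge(F, D). Edges now: 3
Op 4: add_edge(D, B). Edges now: 4
Op 5: add_edge(F, D) (duplicate, no change). Edges now: 4
Op 6: add_edge(A, D). Edges now: 5
Op 7: add_edge(D, G). Edges now: 6
Op 8: add_edge(A, G). Edges now: 7
Compute levels (Kahn BFS):
  sources (in-degree 0): A, C, E, F
  process A: level=0
    A->D: in-degree(D)=2, level(D)>=1
    A->G: in-degree(G)=2, level(G)>=1
  process C: level=0
    C->G: in-degree(G)=1, level(G)>=1
  process E: level=0
    E->D: in-degree(D)=1, level(D)>=1
  process F: level=0
    F->D: in-degree(D)=0, level(D)=1, enqueue
  process D: level=1
    D->B: in-degree(B)=0, level(B)=2, enqueue
    D->G: in-degree(G)=0, level(G)=2, enqueue
  process B: level=2
  process G: level=2
All levels: A:0, B:2, C:0, D:1, E:0, F:0, G:2

Answer: A:0, B:2, C:0, D:1, E:0, F:0, G:2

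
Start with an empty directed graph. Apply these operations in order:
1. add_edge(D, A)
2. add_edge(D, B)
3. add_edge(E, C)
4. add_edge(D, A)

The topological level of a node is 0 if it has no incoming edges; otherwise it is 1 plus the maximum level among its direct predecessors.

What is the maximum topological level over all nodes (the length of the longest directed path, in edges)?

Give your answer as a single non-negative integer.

Op 1: add_edge(D, A). Edges now: 1
Op 2: add_edge(D, B). Edges now: 2
Op 3: add_edge(E, C). Edges now: 3
Op 4: add_edge(D, A) (duplicate, no change). Edges now: 3
Compute levels (Kahn BFS):
  sources (in-degree 0): D, E
  process D: level=0
    D->A: in-degree(A)=0, level(A)=1, enqueue
    D->B: in-degree(B)=0, level(B)=1, enqueue
  process E: level=0
    E->C: in-degree(C)=0, level(C)=1, enqueue
  process A: level=1
  process B: level=1
  process C: level=1
All levels: A:1, B:1, C:1, D:0, E:0
max level = 1

Answer: 1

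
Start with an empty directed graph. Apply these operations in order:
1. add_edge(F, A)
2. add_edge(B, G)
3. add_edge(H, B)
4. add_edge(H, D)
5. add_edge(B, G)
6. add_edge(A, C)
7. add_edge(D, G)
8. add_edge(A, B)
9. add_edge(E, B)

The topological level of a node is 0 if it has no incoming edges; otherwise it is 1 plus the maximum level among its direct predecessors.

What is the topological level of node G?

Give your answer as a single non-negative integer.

Op 1: add_edge(F, A). Edges now: 1
Op 2: add_edge(B, G). Edges now: 2
Op 3: add_edge(H, B). Edges now: 3
Op 4: add_edge(H, D). Edges now: 4
Op 5: add_edge(B, G) (duplicate, no change). Edges now: 4
Op 6: add_edge(A, C). Edges now: 5
Op 7: add_edge(D, G). Edges now: 6
Op 8: add_edge(A, B). Edges now: 7
Op 9: add_edge(E, B). Edges now: 8
Compute levels (Kahn BFS):
  sources (in-degree 0): E, F, H
  process E: level=0
    E->B: in-degree(B)=2, level(B)>=1
  process F: level=0
    F->A: in-degree(A)=0, level(A)=1, enqueue
  process H: level=0
    H->B: in-degree(B)=1, level(B)>=1
    H->D: in-degree(D)=0, level(D)=1, enqueue
  process A: level=1
    A->B: in-degree(B)=0, level(B)=2, enqueue
    A->C: in-degree(C)=0, level(C)=2, enqueue
  process D: level=1
    D->G: in-degree(G)=1, level(G)>=2
  process B: level=2
    B->G: in-degree(G)=0, level(G)=3, enqueue
  process C: level=2
  process G: level=3
All levels: A:1, B:2, C:2, D:1, E:0, F:0, G:3, H:0
level(G) = 3

Answer: 3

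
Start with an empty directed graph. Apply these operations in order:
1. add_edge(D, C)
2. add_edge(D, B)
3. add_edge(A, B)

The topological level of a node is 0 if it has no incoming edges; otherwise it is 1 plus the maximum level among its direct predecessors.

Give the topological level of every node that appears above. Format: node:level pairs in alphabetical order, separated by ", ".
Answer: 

Answer: A:0, B:1, C:1, D:0

Derivation:
Op 1: add_edge(D, C). Edges now: 1
Op 2: add_edge(D, B). Edges now: 2
Op 3: add_edge(A, B). Edges now: 3
Compute levels (Kahn BFS):
  sources (in-degree 0): A, D
  process A: level=0
    A->B: in-degree(B)=1, level(B)>=1
  process D: level=0
    D->B: in-degree(B)=0, level(B)=1, enqueue
    D->C: in-degree(C)=0, level(C)=1, enqueue
  process B: level=1
  process C: level=1
All levels: A:0, B:1, C:1, D:0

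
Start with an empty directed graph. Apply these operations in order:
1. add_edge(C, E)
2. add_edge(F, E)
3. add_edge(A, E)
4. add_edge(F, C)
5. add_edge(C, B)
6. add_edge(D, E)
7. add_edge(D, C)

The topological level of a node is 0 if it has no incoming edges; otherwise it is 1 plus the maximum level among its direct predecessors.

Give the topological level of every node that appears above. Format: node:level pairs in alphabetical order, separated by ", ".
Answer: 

Op 1: add_edge(C, E). Edges now: 1
Op 2: add_edge(F, E). Edges now: 2
Op 3: add_edge(A, E). Edges now: 3
Op 4: add_edge(F, C). Edges now: 4
Op 5: add_edge(C, B). Edges now: 5
Op 6: add_edge(D, E). Edges now: 6
Op 7: add_edge(D, C). Edges now: 7
Compute levels (Kahn BFS):
  sources (in-degree 0): A, D, F
  process A: level=0
    A->E: in-degree(E)=3, level(E)>=1
  process D: level=0
    D->C: in-degree(C)=1, level(C)>=1
    D->E: in-degree(E)=2, level(E)>=1
  process F: level=0
    F->C: in-degree(C)=0, level(C)=1, enqueue
    F->E: in-degree(E)=1, level(E)>=1
  process C: level=1
    C->B: in-degree(B)=0, level(B)=2, enqueue
    C->E: in-degree(E)=0, level(E)=2, enqueue
  process B: level=2
  process E: level=2
All levels: A:0, B:2, C:1, D:0, E:2, F:0

Answer: A:0, B:2, C:1, D:0, E:2, F:0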